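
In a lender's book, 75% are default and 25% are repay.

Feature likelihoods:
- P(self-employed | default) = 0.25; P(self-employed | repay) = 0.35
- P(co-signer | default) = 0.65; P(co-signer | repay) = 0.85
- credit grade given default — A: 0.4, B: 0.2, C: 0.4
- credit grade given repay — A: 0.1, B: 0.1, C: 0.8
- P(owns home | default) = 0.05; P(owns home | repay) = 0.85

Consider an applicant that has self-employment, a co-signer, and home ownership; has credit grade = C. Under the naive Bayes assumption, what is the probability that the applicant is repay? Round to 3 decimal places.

0.954

default: 0.75 × 0.25 × 0.65 × 0.4 × 0.05 = 0.0024375
repay: 0.25 × 0.35 × 0.85 × 0.8 × 0.85 = 0.050575
P(repay | x) = 0.050575 / 0.0530125 ≈ 0.954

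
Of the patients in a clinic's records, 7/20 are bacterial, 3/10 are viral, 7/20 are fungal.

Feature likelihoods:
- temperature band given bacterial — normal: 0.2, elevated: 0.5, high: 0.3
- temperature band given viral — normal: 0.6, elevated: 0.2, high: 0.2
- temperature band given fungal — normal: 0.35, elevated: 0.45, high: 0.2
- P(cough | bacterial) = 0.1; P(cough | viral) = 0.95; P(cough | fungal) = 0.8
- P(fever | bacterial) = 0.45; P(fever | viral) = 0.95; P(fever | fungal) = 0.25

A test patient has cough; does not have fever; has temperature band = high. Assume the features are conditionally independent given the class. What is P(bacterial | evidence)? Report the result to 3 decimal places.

bacterial: 0.35 × 0.3 × 0.1 × (1−0.45) = 0.005775
viral: 0.3 × 0.2 × 0.95 × (1−0.95) = 0.00285
fungal: 0.35 × 0.2 × 0.8 × (1−0.25) = 0.042
P(bacterial | x) = 0.005775 / 0.050625 ≈ 0.114

0.114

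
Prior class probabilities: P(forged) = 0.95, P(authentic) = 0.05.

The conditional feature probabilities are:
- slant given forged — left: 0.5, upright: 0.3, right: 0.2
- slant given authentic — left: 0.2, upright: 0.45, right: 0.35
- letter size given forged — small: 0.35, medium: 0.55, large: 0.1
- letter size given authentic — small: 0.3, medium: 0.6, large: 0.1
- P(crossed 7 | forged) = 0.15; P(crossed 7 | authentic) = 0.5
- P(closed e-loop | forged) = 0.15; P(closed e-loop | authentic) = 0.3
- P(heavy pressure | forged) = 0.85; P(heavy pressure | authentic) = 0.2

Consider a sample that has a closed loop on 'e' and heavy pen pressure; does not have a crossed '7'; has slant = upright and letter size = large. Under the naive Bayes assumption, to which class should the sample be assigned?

forged

forged: 0.95 × 0.3 × 0.1 × (1−0.15) × 0.15 × 0.85 = 0.0030886875
authentic: 0.05 × 0.45 × 0.1 × (1−0.5) × 0.3 × 0.2 = 0.0000675
Highest score → forged.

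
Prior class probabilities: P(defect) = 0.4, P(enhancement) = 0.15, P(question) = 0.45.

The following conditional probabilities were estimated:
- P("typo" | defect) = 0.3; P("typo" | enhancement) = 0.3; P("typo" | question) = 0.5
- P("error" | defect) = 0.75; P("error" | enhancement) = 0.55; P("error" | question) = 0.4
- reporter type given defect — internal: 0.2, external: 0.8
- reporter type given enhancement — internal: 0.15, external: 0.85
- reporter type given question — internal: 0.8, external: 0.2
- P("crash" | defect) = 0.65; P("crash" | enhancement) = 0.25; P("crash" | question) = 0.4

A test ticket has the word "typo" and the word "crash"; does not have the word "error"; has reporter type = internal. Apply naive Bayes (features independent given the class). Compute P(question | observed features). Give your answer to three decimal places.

defect: 0.4 × 0.3 × (1−0.75) × 0.2 × 0.65 = 0.0039
enhancement: 0.15 × 0.3 × (1−0.55) × 0.15 × 0.25 = 0.000759375
question: 0.45 × 0.5 × (1−0.4) × 0.8 × 0.4 = 0.0432
P(question | x) = 0.0432 / 0.047859375 ≈ 0.903

0.903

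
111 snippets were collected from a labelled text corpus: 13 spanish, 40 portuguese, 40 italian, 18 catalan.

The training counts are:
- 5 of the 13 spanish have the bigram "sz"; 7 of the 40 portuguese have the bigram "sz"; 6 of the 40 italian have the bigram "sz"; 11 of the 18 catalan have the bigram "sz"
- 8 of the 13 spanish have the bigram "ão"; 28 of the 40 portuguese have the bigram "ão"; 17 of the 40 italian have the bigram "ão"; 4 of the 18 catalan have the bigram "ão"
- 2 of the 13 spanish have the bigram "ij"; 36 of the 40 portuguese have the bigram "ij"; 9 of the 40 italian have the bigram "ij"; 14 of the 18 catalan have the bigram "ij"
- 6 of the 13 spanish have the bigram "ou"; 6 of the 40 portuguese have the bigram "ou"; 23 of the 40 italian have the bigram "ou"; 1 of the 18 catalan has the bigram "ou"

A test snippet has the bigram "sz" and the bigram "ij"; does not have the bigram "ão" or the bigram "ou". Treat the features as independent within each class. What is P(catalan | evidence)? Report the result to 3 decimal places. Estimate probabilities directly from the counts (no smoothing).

0.750

spanish: (13/111) × (5/13) × (5/13) × (2/13) × (7/13) ≈ 0.00143521
portuguese: (40/111) × (7/40) × (12/40) × (36/40) × (34/40) ≈ 0.014473
italian: (40/111) × (6/40) × (23/40) × (9/40) × (17/40) ≈ 0.00297213
catalan: (18/111) × (11/18) × (14/18) × (14/18) × (17/18) ≈ 0.0566183
P(catalan | x) = 0.0566183 / 0.07549864 ≈ 0.750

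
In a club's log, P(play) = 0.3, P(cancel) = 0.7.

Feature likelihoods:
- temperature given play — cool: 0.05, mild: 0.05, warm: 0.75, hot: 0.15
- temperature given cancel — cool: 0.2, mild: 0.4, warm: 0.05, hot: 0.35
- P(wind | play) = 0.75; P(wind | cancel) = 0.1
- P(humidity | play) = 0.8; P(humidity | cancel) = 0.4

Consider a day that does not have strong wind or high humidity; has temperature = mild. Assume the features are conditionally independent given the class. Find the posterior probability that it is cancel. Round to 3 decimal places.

play: 0.3 × 0.05 × (1−0.75) × (1−0.8) = 0.00075
cancel: 0.7 × 0.4 × (1−0.1) × (1−0.4) = 0.1512
P(cancel | x) = 0.1512 / 0.15195 ≈ 0.995

0.995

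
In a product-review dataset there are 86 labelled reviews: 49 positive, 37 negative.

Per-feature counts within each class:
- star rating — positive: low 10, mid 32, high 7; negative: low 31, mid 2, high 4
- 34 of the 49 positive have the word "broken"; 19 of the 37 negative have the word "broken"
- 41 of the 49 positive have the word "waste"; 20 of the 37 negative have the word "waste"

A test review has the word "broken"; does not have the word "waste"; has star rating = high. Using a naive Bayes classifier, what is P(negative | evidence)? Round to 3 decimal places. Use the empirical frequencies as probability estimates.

0.543

positive: (49/86) × (7/49) × (34/49) × (8/49) ≈ 0.00922096
negative: (37/86) × (4/37) × (19/37) × (17/37) ≈ 0.0109739
P(negative | x) = 0.0109739 / 0.02019486 ≈ 0.543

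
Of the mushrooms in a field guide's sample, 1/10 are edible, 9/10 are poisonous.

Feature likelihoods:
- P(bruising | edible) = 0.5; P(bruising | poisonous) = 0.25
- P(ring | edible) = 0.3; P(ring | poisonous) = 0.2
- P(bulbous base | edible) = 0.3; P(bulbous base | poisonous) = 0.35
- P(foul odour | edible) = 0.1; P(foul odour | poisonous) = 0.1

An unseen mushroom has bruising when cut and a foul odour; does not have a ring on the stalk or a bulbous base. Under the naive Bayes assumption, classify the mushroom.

poisonous

edible: 0.1 × 0.5 × (1−0.3) × (1−0.3) × 0.1 = 0.00245
poisonous: 0.9 × 0.25 × (1−0.2) × (1−0.35) × 0.1 = 0.0117
Highest score → poisonous.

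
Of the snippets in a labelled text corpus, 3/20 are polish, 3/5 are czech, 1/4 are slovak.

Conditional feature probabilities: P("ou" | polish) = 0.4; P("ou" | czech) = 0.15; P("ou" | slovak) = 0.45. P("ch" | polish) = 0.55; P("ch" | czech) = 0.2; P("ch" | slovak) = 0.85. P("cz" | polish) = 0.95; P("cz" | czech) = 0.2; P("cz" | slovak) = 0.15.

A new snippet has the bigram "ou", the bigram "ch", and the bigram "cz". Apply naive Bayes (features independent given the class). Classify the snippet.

polish

polish: 0.15 × 0.4 × 0.55 × 0.95 = 0.03135
czech: 0.6 × 0.15 × 0.2 × 0.2 = 0.0036
slovak: 0.25 × 0.45 × 0.85 × 0.15 = 0.01434375
Highest score → polish.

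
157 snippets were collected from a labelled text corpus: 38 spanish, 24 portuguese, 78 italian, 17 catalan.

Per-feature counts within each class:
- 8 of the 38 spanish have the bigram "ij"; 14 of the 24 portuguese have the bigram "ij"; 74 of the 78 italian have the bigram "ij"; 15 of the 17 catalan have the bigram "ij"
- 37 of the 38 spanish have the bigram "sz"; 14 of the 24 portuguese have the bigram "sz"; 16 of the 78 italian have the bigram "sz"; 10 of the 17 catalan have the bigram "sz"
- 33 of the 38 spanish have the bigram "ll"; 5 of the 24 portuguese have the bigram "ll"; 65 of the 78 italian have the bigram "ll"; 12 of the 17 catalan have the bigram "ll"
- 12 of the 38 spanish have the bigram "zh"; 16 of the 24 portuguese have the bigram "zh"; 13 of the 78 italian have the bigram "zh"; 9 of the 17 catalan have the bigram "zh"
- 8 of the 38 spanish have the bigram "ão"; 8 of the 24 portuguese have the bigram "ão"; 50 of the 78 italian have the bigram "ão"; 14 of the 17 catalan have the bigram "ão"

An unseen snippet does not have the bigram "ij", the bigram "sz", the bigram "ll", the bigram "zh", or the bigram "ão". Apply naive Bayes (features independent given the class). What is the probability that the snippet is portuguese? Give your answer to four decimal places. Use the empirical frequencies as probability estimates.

spanish: (38/157) × (30/38) × (1/38) × (5/38) × (26/38) × (30/38) ≈ 0.000357398
portuguese: (24/157) × (10/24) × (10/24) × (19/24) × (8/24) × (16/24) ≈ 0.00466895
italian: (78/157) × (4/78) × (62/78) × (13/78) × (65/78) × (28/78) ≈ 0.00100969
catalan: (17/157) × (2/17) × (7/17) × (5/17) × (8/17) × (3/17) ≈ 0.000128119
P(portuguese | x) = 0.00466895 / 0.006164157 ≈ 0.7574

0.7574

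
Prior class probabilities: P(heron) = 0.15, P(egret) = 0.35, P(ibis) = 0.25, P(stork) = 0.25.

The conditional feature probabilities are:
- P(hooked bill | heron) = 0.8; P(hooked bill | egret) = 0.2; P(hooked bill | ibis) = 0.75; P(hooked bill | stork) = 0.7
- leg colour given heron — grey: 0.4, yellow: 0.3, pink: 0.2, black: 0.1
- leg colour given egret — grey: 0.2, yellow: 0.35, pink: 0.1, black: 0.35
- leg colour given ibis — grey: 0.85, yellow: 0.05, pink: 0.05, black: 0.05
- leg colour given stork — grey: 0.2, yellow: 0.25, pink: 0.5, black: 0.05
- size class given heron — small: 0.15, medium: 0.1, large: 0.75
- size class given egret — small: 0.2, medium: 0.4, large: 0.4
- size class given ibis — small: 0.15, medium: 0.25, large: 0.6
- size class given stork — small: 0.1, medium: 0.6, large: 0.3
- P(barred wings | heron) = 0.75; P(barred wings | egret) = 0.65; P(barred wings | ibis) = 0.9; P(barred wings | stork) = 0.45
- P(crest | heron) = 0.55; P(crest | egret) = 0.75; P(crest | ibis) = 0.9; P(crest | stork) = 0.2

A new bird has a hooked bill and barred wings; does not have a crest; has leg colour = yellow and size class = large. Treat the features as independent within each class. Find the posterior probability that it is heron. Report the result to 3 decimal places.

0.572

heron: 0.15 × 0.8 × 0.3 × 0.75 × 0.75 × (1−0.55) = 0.0091125
egret: 0.35 × 0.2 × 0.35 × 0.4 × 0.65 × (1−0.75) = 0.0015925
ibis: 0.25 × 0.75 × 0.05 × 0.6 × 0.9 × (1−0.9) = 0.00050625
stork: 0.25 × 0.7 × 0.25 × 0.3 × 0.45 × (1−0.2) = 0.004725
P(heron | x) = 0.0091125 / 0.01593625 ≈ 0.572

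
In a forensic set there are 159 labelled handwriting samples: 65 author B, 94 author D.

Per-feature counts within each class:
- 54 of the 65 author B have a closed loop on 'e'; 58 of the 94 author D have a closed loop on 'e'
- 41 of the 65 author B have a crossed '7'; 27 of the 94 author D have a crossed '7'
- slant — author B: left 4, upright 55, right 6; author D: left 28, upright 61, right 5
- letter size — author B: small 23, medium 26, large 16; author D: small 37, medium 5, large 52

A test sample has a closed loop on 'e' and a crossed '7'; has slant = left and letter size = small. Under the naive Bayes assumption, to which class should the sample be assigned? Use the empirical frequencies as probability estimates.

author D

author B: (65/159) × (54/65) × (41/65) × (4/65) × (23/65) ≈ 0.00466475
author D: (94/159) × (58/94) × (27/94) × (28/94) × (37/94) ≈ 0.0122849
Highest score → author D.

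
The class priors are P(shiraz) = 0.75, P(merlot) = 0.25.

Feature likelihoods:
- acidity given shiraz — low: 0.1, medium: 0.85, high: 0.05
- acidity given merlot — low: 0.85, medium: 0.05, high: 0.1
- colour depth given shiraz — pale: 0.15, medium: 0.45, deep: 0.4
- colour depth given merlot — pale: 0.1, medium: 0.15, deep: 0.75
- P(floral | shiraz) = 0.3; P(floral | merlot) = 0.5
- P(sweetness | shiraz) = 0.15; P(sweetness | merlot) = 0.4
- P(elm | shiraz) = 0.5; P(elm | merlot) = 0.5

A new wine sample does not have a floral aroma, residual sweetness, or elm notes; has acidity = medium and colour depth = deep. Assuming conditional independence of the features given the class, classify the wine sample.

shiraz

shiraz: 0.75 × 0.85 × 0.4 × (1−0.3) × (1−0.15) × (1−0.5) = 0.0758625
merlot: 0.25 × 0.05 × 0.75 × (1−0.5) × (1−0.4) × (1−0.5) = 0.00140625
Highest score → shiraz.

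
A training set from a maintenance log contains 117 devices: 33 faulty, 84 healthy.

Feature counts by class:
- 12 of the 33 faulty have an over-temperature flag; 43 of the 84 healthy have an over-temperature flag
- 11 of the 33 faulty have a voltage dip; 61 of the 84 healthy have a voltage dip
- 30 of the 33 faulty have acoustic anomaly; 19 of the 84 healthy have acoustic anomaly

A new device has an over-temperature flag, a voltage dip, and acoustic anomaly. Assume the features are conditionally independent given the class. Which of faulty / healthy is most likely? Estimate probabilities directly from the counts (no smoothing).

healthy

faulty: (33/117) × (12/33) × (11/33) × (30/33) ≈ 0.03108
healthy: (84/117) × (43/84) × (61/84) × (19/84) ≈ 0.0603681
Highest score → healthy.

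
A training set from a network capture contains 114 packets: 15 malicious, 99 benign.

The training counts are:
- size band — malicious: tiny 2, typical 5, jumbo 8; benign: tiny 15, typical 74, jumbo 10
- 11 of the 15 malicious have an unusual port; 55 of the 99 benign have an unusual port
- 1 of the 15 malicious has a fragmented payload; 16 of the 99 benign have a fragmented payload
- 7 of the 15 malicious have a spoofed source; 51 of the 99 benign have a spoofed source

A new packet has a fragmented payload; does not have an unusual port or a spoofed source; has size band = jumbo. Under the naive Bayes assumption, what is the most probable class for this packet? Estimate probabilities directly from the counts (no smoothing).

malicious: (15/114) × (8/15) × (4/15) × (1/15) × (8/15) ≈ 0.000665367
benign: (99/114) × (10/99) × (44/99) × (16/99) × (48/99) ≈ 0.00305495
Highest score → benign.

benign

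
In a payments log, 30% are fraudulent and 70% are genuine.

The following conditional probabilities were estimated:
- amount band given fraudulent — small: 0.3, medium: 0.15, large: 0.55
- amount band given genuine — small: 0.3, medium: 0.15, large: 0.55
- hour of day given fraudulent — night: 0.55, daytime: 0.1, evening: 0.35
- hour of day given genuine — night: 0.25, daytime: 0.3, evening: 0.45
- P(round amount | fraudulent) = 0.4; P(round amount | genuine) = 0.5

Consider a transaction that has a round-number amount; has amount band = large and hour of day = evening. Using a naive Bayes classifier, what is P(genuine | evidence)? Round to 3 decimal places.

0.789

fraudulent: 0.3 × 0.55 × 0.35 × 0.4 = 0.0231
genuine: 0.7 × 0.55 × 0.45 × 0.5 = 0.086625
P(genuine | x) = 0.086625 / 0.109725 ≈ 0.789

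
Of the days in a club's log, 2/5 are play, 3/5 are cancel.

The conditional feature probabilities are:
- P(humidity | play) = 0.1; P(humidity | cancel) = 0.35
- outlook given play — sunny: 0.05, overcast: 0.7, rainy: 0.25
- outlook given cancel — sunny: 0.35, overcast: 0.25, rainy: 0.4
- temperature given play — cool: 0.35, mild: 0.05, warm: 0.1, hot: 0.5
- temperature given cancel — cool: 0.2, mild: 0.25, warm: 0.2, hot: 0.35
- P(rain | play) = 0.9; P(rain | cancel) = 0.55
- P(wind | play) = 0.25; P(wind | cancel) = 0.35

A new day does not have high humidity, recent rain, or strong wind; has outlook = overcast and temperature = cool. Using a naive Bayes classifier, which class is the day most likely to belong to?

play

play: 0.4 × (1−0.1) × 0.7 × 0.35 × (1−0.9) × (1−0.25) = 0.006615
cancel: 0.6 × (1−0.35) × 0.25 × 0.2 × (1−0.55) × (1−0.35) = 0.00570375
Highest score → play.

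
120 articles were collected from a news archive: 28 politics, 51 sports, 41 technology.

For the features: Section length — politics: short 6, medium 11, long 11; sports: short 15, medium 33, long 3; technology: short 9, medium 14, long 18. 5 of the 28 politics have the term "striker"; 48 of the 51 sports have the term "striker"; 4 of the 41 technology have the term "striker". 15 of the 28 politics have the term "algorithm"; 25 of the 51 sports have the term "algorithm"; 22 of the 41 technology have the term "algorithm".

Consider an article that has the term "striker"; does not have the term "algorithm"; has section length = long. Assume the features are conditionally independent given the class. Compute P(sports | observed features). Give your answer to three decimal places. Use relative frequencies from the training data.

0.455

politics: (28/120) × (11/28) × (5/28) × (13/28) ≈ 0.00759991
sports: (51/120) × (3/51) × (48/51) × (26/51) ≈ 0.0119954
technology: (41/120) × (18/41) × (4/41) × (19/41) ≈ 0.00678168
P(sports | x) = 0.0119954 / 0.02637699 ≈ 0.455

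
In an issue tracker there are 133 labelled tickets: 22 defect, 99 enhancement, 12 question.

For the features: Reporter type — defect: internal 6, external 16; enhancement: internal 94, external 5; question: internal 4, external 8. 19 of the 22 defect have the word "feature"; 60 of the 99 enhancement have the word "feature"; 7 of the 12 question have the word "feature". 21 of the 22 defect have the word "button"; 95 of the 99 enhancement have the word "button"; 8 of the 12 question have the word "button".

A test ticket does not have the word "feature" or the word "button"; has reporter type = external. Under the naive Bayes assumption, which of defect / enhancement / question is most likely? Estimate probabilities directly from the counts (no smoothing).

defect: (22/133) × (16/22) × (3/22) × (1/22) ≈ 0.000745666
enhancement: (99/133) × (5/99) × (39/99) × (4/99) ≈ 0.000598374
question: (12/133) × (8/12) × (5/12) × (4/12) ≈ 0.00835422
Highest score → question.

question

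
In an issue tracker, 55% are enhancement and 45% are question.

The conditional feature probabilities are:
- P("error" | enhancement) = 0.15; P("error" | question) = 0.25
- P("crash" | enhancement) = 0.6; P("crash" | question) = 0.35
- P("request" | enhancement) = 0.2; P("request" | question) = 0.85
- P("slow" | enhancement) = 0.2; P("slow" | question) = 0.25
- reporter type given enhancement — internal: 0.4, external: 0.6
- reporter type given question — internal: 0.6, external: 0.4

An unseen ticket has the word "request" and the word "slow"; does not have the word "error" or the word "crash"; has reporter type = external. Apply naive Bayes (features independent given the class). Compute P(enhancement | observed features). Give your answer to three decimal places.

enhancement: 0.55 × (1−0.15) × (1−0.6) × 0.2 × 0.2 × 0.6 = 0.004488
question: 0.45 × (1−0.25) × (1−0.35) × 0.85 × 0.25 × 0.4 = 0.018646875
P(enhancement | x) = 0.004488 / 0.023134875 ≈ 0.194

0.194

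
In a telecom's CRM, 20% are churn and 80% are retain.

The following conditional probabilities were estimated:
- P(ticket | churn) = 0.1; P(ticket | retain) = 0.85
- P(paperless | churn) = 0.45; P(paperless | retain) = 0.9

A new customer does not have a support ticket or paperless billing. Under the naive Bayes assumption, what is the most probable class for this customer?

churn

churn: 0.2 × (1−0.1) × (1−0.45) = 0.099
retain: 0.8 × (1−0.85) × (1−0.9) = 0.012
Highest score → churn.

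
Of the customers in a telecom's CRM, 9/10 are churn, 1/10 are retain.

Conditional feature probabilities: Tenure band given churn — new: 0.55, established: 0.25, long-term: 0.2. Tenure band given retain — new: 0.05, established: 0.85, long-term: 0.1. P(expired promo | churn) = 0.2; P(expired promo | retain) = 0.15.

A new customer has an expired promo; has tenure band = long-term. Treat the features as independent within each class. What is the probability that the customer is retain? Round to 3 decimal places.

churn: 0.9 × 0.2 × 0.2 = 0.036
retain: 0.1 × 0.1 × 0.15 = 0.0015
P(retain | x) = 0.0015 / 0.0375 ≈ 0.040

0.040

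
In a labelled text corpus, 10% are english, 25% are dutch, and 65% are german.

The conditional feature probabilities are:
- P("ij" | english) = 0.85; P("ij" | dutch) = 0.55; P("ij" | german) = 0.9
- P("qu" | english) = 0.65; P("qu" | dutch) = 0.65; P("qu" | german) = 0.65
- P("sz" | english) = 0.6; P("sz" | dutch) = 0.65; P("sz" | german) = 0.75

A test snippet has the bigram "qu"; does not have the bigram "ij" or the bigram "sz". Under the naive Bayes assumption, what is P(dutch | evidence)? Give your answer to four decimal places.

english: 0.1 × (1−0.85) × 0.65 × (1−0.6) = 0.0039
dutch: 0.25 × (1−0.55) × 0.65 × (1−0.65) = 0.02559375
german: 0.65 × (1−0.9) × 0.65 × (1−0.75) = 0.0105625
P(dutch | x) = 0.02559375 / 0.04005625 ≈ 0.6389

0.6389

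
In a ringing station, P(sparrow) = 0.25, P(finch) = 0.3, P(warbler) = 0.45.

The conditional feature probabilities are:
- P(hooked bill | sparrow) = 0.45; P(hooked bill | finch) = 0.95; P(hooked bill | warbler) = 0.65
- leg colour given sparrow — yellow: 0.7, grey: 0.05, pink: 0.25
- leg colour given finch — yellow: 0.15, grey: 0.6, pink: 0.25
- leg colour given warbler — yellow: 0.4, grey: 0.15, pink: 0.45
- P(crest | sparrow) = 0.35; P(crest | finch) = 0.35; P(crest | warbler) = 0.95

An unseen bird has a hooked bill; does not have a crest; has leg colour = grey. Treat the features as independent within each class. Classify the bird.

sparrow: 0.25 × 0.45 × 0.05 × (1−0.35) = 0.00365625
finch: 0.3 × 0.95 × 0.6 × (1−0.35) = 0.11115
warbler: 0.45 × 0.65 × 0.15 × (1−0.95) = 0.00219375
Highest score → finch.

finch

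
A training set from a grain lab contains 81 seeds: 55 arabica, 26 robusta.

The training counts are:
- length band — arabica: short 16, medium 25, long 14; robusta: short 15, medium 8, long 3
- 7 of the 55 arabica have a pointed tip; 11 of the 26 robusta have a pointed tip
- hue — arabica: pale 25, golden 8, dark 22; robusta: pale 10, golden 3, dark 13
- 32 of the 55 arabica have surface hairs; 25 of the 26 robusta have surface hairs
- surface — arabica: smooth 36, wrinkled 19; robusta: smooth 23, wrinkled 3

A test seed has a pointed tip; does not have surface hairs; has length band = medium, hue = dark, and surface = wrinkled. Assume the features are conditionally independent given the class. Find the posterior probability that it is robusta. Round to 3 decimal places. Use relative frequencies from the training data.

arabica: (55/81) × (25/55) × (7/55) × (22/55) × (23/55) × (19/55) ≈ 0.0022699
robusta: (26/81) × (8/26) × (11/26) × (13/26) × (1/26) × (3/26) ≈ 0.000092719
P(robusta | x) = 0.000092719 / 0.002362619 ≈ 0.039

0.039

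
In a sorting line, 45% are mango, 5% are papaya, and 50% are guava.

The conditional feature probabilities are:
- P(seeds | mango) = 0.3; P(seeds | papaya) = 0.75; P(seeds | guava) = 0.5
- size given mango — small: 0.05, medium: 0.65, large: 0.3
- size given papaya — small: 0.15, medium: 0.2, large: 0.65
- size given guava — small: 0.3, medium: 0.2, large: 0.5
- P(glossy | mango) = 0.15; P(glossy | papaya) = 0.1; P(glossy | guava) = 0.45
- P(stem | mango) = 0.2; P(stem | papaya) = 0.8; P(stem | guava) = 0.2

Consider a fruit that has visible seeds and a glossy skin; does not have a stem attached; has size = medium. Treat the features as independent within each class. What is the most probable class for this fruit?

guava

mango: 0.45 × 0.3 × 0.65 × 0.15 × (1−0.2) = 0.01053
papaya: 0.05 × 0.75 × 0.2 × 0.1 × (1−0.8) = 0.00015
guava: 0.5 × 0.5 × 0.2 × 0.45 × (1−0.2) = 0.018
Highest score → guava.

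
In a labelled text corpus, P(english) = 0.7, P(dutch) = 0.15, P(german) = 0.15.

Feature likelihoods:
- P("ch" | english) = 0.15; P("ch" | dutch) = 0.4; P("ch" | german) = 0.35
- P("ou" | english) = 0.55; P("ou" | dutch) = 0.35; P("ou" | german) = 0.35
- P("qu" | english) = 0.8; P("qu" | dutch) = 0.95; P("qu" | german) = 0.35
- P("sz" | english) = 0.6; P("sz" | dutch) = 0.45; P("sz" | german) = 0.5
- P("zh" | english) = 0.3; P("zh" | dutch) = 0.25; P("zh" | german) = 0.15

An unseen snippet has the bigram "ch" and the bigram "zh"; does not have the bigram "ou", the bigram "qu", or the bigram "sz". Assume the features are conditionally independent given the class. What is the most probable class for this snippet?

german

english: 0.7 × 0.15 × (1−0.55) × (1−0.8) × (1−0.6) × 0.3 = 0.001134
dutch: 0.15 × 0.4 × (1−0.35) × (1−0.95) × (1−0.45) × 0.25 = 0.000268125
german: 0.15 × 0.35 × (1−0.35) × (1−0.35) × (1−0.5) × 0.15 = 0.00166359375
Highest score → german.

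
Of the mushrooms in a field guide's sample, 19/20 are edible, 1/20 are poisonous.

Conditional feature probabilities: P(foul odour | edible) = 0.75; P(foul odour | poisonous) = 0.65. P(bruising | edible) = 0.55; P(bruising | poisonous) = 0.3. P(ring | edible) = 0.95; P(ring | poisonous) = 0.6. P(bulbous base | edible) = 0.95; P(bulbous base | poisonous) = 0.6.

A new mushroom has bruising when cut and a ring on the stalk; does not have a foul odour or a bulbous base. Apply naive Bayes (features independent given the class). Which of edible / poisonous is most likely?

edible: 0.95 × (1−0.75) × 0.55 × 0.95 × (1−0.95) = 0.0062046875
poisonous: 0.05 × (1−0.65) × 0.3 × 0.6 × (1−0.6) = 0.00126
Highest score → edible.

edible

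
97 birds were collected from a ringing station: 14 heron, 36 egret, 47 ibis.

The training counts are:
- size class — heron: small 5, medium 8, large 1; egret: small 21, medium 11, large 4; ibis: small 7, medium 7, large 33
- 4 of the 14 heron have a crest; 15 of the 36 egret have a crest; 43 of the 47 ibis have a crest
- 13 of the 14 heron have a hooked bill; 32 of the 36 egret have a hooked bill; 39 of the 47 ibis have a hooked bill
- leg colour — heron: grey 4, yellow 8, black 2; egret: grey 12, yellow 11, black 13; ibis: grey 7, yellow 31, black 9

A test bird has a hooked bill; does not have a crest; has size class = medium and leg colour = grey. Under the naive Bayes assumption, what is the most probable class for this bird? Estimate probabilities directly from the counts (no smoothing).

heron: (14/97) × (8/14) × (10/14) × (13/14) × (4/14) ≈ 0.0156292
egret: (36/97) × (11/36) × (21/36) × (32/36) × (12/36) ≈ 0.0196004
ibis: (47/97) × (7/47) × (4/47) × (39/47) × (7/47) ≈ 0.000759024
Highest score → egret.

egret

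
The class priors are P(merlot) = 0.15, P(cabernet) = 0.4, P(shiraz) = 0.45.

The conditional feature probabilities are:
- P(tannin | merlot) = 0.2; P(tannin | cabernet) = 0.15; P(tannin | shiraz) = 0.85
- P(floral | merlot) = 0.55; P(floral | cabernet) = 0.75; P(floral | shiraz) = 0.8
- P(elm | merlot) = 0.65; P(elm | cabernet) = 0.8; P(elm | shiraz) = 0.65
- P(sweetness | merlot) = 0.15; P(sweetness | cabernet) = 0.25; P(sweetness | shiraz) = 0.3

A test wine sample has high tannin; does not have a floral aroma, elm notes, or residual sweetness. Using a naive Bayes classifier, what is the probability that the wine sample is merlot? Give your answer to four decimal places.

0.1606

merlot: 0.15 × 0.2 × (1−0.55) × (1−0.65) × (1−0.15) = 0.00401625
cabernet: 0.4 × 0.15 × (1−0.75) × (1−0.8) × (1−0.25) = 0.00225
shiraz: 0.45 × 0.85 × (1−0.8) × (1−0.65) × (1−0.3) = 0.0187425
P(merlot | x) = 0.00401625 / 0.02500875 ≈ 0.1606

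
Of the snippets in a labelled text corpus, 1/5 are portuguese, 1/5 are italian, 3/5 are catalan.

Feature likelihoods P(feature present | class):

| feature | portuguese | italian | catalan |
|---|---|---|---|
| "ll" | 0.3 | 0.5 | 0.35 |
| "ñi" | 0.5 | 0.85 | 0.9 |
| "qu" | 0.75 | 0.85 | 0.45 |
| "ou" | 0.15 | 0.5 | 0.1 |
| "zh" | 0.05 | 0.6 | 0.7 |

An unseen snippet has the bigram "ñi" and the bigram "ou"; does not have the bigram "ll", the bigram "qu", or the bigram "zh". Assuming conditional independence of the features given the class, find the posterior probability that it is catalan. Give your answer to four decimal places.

0.5345

portuguese: 0.2 × (1−0.3) × 0.5 × (1−0.75) × 0.15 × (1−0.05) = 0.00249375
italian: 0.2 × (1−0.5) × 0.85 × (1−0.85) × 0.5 × (1−0.6) = 0.00255
catalan: 0.6 × (1−0.35) × 0.9 × (1−0.45) × 0.1 × (1−0.7) = 0.0057915
P(catalan | x) = 0.0057915 / 0.01083525 ≈ 0.5345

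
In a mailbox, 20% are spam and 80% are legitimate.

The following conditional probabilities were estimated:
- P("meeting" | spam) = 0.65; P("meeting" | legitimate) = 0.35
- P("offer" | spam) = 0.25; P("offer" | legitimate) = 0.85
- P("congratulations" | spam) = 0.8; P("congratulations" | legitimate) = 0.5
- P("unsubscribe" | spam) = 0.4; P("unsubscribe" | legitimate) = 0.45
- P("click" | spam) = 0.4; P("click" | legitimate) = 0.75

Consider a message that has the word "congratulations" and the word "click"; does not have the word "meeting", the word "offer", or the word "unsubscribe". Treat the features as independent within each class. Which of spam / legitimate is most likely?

spam: 0.2 × (1−0.65) × (1−0.25) × 0.8 × (1−0.4) × 0.4 = 0.01008
legitimate: 0.8 × (1−0.35) × (1−0.85) × 0.5 × (1−0.45) × 0.75 = 0.0160875
Highest score → legitimate.

legitimate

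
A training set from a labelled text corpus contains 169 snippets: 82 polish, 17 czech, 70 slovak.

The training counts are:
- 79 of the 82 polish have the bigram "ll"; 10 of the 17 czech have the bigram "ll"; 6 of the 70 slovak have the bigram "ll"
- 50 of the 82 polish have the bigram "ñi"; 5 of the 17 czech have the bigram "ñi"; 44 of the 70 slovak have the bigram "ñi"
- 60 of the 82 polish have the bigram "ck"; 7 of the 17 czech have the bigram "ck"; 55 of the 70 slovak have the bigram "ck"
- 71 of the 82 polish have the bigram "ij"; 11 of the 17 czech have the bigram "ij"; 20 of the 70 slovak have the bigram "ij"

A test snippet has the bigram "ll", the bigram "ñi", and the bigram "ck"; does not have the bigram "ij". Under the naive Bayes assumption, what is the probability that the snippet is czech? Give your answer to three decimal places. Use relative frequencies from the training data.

0.059

polish: (82/169) × (79/82) × (50/82) × (60/82) × (11/82) ≈ 0.0279777
czech: (17/169) × (10/17) × (5/17) × (7/17) × (6/17) ≈ 0.00252922
slovak: (70/169) × (6/70) × (44/70) × (55/70) × (50/70) ≈ 0.0125244
P(czech | x) = 0.00252922 / 0.04303132 ≈ 0.059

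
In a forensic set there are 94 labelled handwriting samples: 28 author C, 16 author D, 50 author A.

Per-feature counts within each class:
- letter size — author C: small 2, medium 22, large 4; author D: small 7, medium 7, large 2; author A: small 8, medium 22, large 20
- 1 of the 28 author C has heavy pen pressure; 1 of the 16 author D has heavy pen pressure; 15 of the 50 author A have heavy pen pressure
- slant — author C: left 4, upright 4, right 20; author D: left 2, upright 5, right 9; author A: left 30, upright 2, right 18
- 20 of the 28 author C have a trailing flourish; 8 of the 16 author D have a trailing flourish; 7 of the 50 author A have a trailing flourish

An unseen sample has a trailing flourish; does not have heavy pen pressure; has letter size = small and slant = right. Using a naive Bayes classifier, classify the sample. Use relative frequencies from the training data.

author C: (28/94) × (2/28) × (27/28) × (20/28) × (20/28) ≈ 0.0104677
author D: (16/94) × (7/16) × (15/16) × (9/16) × (8/16) ≈ 0.0196351
author A: (50/94) × (8/50) × (35/50) × (18/50) × (7/50) ≈ 0.00300255
Highest score → author D.

author D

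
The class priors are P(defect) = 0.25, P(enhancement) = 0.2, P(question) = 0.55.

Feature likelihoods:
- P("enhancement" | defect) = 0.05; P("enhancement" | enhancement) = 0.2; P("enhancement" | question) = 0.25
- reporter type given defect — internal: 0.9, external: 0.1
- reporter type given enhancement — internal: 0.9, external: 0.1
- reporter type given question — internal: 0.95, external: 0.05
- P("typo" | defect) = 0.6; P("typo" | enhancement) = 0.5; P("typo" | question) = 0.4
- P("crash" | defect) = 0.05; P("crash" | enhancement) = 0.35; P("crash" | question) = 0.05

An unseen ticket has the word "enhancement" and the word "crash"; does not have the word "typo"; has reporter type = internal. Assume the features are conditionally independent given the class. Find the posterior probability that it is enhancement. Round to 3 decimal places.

0.603

defect: 0.25 × 0.05 × 0.9 × (1−0.6) × 0.05 = 0.000225
enhancement: 0.2 × 0.2 × 0.9 × (1−0.5) × 0.35 = 0.0063
question: 0.55 × 0.25 × 0.95 × (1−0.4) × 0.05 = 0.00391875
P(enhancement | x) = 0.0063 / 0.01044375 ≈ 0.603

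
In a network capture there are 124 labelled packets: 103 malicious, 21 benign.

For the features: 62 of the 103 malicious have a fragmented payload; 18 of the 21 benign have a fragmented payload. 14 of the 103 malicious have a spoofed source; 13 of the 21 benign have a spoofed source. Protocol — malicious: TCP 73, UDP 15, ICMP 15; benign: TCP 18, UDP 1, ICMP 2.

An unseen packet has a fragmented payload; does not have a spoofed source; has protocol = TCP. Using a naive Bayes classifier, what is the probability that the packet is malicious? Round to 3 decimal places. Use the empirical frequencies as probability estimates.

malicious: (103/124) × (62/103) × (89/103) × (73/103) ≈ 0.306202
benign: (21/124) × (18/21) × (8/21) × (18/21) ≈ 0.0473996
P(malicious | x) = 0.306202 / 0.3536016 ≈ 0.866

0.866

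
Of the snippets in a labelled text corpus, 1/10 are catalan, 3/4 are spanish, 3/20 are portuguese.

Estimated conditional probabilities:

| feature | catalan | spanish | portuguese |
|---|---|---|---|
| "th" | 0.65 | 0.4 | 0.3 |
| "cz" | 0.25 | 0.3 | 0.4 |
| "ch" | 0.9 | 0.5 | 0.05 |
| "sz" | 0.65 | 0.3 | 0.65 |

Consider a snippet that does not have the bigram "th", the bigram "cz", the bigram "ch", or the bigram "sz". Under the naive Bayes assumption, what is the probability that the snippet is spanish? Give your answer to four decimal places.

catalan: 0.1 × (1−0.65) × (1−0.25) × (1−0.9) × (1−0.65) = 0.00091875
spanish: 0.75 × (1−0.4) × (1−0.3) × (1−0.5) × (1−0.3) = 0.11025
portuguese: 0.15 × (1−0.3) × (1−0.4) × (1−0.05) × (1−0.65) = 0.0209475
P(spanish | x) = 0.11025 / 0.13211625 ≈ 0.8345

0.8345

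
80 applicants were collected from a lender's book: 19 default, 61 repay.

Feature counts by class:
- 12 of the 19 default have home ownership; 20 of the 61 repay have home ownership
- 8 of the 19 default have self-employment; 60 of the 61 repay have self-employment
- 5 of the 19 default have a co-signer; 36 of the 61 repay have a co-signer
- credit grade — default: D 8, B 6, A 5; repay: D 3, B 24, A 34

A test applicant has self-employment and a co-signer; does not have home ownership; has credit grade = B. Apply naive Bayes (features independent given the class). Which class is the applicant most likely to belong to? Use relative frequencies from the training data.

default: (19/80) × (7/19) × (8/19) × (5/19) × (6/19) ≈ 0.00306167
repay: (61/80) × (41/61) × (60/61) × (36/61) × (24/61) ≈ 0.117049
Highest score → repay.

repay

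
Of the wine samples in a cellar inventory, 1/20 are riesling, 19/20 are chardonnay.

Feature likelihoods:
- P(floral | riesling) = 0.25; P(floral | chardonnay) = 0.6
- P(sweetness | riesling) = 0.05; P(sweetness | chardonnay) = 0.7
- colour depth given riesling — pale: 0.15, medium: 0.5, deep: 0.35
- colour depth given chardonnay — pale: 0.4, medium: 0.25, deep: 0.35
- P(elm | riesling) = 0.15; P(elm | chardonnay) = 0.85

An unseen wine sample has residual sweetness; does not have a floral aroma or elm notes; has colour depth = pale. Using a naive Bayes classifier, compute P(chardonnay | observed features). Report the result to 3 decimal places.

riesling: 0.05 × (1−0.25) × 0.05 × 0.15 × (1−0.15) = 0.0002390625
chardonnay: 0.95 × (1−0.6) × 0.7 × 0.4 × (1−0.85) = 0.01596
P(chardonnay | x) = 0.01596 / 0.0161990625 ≈ 0.985

0.985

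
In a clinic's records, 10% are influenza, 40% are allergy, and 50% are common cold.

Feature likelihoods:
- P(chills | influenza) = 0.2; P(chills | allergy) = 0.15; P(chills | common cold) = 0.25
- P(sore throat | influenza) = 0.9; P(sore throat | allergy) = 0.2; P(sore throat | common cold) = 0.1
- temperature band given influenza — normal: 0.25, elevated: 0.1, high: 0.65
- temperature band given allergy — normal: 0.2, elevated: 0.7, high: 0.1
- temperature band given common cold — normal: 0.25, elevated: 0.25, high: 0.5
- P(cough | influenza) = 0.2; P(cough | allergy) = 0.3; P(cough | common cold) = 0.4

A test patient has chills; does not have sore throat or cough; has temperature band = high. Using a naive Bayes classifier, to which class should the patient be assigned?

influenza: 0.1 × 0.2 × (1−0.9) × 0.65 × (1−0.2) = 0.00104
allergy: 0.4 × 0.15 × (1−0.2) × 0.1 × (1−0.3) = 0.00336
common cold: 0.5 × 0.25 × (1−0.1) × 0.5 × (1−0.4) = 0.03375
Highest score → common cold.

common cold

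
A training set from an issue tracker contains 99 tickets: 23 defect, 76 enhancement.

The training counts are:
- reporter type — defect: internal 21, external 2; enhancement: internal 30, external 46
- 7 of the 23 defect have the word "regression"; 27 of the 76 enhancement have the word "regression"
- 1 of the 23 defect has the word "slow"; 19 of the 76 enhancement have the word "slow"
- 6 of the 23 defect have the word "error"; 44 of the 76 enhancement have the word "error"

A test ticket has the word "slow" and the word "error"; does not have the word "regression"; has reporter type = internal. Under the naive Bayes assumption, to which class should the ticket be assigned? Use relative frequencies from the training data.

enhancement

defect: (23/99) × (21/23) × (16/23) × (1/23) × (6/23) ≈ 0.00167368
enhancement: (76/99) × (30/76) × (49/76) × (19/76) × (44/76) ≈ 0.0282779
Highest score → enhancement.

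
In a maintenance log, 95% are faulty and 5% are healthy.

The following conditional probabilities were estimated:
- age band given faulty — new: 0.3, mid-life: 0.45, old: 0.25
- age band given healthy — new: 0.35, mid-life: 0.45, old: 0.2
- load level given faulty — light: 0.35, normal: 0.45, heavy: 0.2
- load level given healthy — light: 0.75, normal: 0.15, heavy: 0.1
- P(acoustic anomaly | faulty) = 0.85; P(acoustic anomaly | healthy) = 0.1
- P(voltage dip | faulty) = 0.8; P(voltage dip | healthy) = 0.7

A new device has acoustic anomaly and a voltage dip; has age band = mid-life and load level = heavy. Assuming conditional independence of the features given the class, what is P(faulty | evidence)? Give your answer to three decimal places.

0.997

faulty: 0.95 × 0.45 × 0.2 × 0.85 × 0.8 = 0.05814
healthy: 0.05 × 0.45 × 0.1 × 0.1 × 0.7 = 0.0001575
P(faulty | x) = 0.05814 / 0.0582975 ≈ 0.997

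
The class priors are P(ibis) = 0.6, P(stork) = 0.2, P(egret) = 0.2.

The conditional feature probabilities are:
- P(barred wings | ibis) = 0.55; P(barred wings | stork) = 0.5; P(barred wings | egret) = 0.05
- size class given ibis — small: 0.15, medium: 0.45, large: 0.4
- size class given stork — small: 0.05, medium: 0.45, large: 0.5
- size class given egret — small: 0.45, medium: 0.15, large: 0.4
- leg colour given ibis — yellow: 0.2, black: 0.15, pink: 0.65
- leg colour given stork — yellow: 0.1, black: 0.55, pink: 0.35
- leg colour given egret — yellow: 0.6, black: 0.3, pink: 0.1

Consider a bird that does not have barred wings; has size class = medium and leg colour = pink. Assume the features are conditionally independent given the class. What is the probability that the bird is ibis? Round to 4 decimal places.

ibis: 0.6 × (1−0.55) × 0.45 × 0.65 = 0.078975
stork: 0.2 × (1−0.5) × 0.45 × 0.35 = 0.01575
egret: 0.2 × (1−0.05) × 0.15 × 0.1 = 0.00285
P(ibis | x) = 0.078975 / 0.097575 ≈ 0.8094

0.8094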